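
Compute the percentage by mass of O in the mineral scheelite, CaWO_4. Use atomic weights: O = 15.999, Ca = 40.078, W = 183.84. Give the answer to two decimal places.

M(CaWO_4) = 287.914 g/mol.
O contributes 4 × 15.999 = 63.996 g per mole.
63.996/287.914 = 0.2223 → 22.23%.

22.23 mass %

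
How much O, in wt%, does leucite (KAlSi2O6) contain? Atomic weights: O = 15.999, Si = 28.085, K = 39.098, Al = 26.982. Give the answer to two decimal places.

43.98 wt%

Molar mass of KAlSi2O6: 1*39.098 + 1*26.982 + 2*28.085 + 6*15.999 = 218.244 g/mol.
Mass of O per formula unit: 6 × 15.999 = 95.994 g.
Weight fraction O = 95.994 / 218.244 = 0.4398.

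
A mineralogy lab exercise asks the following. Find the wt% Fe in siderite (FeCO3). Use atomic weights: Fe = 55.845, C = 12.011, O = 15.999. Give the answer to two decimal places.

48.20 weight percent

Formula mass = 1×55.845 + 1×12.011 + 3×15.999 = 115.853 g/mol, of which 55.845 g is Fe.
So Fe makes up 55.845/115.853 = 0.4820 of the mass, i.e. 48.20%.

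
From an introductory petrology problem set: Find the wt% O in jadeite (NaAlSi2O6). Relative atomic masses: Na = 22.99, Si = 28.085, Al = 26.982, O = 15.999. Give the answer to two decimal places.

47.49 wt%

M(NaAlSi2O6) = 202.136 g/mol.
O contributes 6 × 15.999 = 95.994 g per mole.
95.994/202.136 = 0.4749 → 47.49%.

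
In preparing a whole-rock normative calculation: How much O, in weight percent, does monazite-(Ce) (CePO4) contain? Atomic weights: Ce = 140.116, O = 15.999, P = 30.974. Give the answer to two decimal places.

Formula mass = 1×140.116 + 1×30.974 + 4×15.999 = 235.086 g/mol, of which 63.996 g is O.
So O makes up 63.996/235.086 = 0.2722 of the mass, i.e. 27.22%.

27.22 weight percent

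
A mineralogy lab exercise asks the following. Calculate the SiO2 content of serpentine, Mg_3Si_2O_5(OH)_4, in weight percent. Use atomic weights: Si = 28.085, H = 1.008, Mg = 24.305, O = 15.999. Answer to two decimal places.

43.36 wt%

Formula mass = 277.108 g/mol.
2 Si → 2.0000 mol SiO2 per formula unit; M(SiO2) = 60.083, so SiO2 mass = 120.166 g.
120.166/277.108 × 100 = 43.36 wt%.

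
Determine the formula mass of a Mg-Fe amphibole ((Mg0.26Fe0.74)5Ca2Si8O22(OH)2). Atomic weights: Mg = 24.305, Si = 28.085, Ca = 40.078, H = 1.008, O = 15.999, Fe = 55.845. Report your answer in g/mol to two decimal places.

929.05 g/mol

The formula mass is the sum 1.30×24.305 + 3.70×55.845 + 2×40.078 + 8×28.085 + 24×15.999 + 2×1.008.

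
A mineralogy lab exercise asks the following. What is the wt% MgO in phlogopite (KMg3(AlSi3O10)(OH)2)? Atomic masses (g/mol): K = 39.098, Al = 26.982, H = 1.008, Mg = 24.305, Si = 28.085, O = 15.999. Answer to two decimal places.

M(KMg3(AlSi3O10)(OH)2) = 417.254 g/mol; M(MgO) = 40.304 g/mol.
Moles MgO per formula unit = 3 Mg ÷ 1 = 3.0000.
MgO fraction = (3.0000 × 40.304) / 417.254 = 120.912/417.254 = 0.2898.

28.98 wt%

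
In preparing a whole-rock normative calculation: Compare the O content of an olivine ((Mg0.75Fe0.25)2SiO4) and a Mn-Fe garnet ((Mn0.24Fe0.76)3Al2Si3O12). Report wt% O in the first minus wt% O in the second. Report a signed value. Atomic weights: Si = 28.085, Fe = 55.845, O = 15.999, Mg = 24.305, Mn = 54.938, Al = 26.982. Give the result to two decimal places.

2.28 percentage points

O in (Mg0.75Fe0.25)2SiO4: molar mass 156.461 g/mol; 4×15.999 = 63.996 g → 40.90 wt%.
O in (Mn0.24Fe0.76)3Al2Si3O12: molar mass 497.089 g/mol; 12×15.999 = 191.988 g → 38.62 wt%.
Difference = 40.90 − 38.62 = 2.28 percentage points.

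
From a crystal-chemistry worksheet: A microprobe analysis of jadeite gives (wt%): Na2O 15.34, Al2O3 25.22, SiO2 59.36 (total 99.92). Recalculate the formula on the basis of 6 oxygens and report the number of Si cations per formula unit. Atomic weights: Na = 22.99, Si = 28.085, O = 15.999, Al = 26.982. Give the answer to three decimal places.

Na2O (M=61.979): mol = 0.24750; Na = 0.49500, O = 0.24750.
Al2O3 (M=101.961): mol = 0.24735; Al = 0.49470, O = 0.74205.
SiO2 (M=60.083): mol = 0.98797; Si = 0.98797, O = 1.97594.
ΣO = 2.96549; factor = 6/ΣO = 2.02327.
Si apfu = 0.98797 × 2.02327 = 1.999.

1.999 Si apfu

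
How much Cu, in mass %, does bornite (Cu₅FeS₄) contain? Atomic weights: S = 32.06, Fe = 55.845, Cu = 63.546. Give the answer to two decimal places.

63.32 mass %

Molar mass of Cu₅FeS₄: 5×63.546 + 1×55.845 + 4×32.06 = 501.815 g/mol.
Mass of Cu per formula unit: 5 × 63.546 = 317.730 g.
Weight fraction Cu = 317.730 / 501.815 = 0.6332.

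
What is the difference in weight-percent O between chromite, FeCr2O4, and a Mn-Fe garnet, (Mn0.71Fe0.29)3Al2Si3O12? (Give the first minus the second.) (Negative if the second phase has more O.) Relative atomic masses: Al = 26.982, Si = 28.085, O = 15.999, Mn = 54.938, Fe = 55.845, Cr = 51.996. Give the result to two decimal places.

First mineral: 63.996 g O in 223.833 g formula = 28.59 wt% O.
Second mineral: 191.988 g O in 495.810 g formula = 38.72 wt% O.
28.59% − 38.72% gives a difference of -10.13 percentage points.

-10.13 percentage points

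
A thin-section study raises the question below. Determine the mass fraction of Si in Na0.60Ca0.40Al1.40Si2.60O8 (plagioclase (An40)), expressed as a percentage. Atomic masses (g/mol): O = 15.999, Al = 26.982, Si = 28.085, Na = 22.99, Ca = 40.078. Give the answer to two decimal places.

M(Na0.60Ca0.40Al1.40Si2.60O8) = 268.613 g/mol.
Si contributes 2.60 × 28.085 = 73.021 g per mole.
73.021/268.613 = 0.2718 → 27.18%.

27.18 mass %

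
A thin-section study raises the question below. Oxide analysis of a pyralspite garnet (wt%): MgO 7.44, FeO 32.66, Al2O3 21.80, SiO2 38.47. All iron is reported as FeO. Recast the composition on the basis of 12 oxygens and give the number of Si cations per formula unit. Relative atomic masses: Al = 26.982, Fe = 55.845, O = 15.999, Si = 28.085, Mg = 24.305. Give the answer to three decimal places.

MgO (M=40.304): mol = 0.18460; Mg = 0.18460, O = 0.18460.
FeO (M=71.844): mol = 0.45460; Fe = 0.45460, O = 0.45460.
Al2O3 (M=101.961): mol = 0.21381; Al = 0.42762, O = 0.64143.
SiO2 (M=60.083): mol = 0.64028; Si = 0.64028, O = 1.28056.
ΣO = 2.56119; factor = 12/ΣO = 4.68532.
Si apfu = 0.64028 × 4.68532 = 3.000.

3.000 Si apfu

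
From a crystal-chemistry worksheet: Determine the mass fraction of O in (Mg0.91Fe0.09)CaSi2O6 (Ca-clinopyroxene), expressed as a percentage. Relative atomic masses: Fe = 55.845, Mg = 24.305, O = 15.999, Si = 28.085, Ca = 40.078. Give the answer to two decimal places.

43.76 mass %

Formula mass = 0.91*24.305 + 0.09*55.845 + 1*40.078 + 2*28.085 + 6*15.999 = 219.386 g/mol, of which 95.994 g is O.
So O makes up 95.994/219.386 = 0.4376 of the mass, i.e. 43.76%.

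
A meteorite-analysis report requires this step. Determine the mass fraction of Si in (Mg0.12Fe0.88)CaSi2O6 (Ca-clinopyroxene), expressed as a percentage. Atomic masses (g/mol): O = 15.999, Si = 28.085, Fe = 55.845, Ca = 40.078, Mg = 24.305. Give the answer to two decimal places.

Molar mass of (Mg0.12Fe0.88)CaSi2O6: 0.12·24.305 + 0.88·55.845 + 1·40.078 + 2·28.085 + 6·15.999 = 244.302 g/mol.
Mass of Si per formula unit: 2 × 28.085 = 56.170 g.
Weight fraction Si = 56.170 / 244.302 = 0.2299.

22.99 mass %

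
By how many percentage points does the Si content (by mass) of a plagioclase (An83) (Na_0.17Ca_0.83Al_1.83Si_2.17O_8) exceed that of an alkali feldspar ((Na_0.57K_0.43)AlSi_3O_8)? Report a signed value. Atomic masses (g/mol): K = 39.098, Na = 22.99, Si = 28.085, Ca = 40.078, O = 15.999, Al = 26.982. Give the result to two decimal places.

-9.18 percentage points

M(Na_0.17Ca_0.83Al_1.83Si_2.17O_8) = 275.487 g/mol, so wt% Si = 60.944/275.487 × 100 = 22.12%.
M((Na_0.57K_0.43)AlSi_3O_8) = 269.145 g/mol, so wt% Si = 84.255/269.145 × 100 = 31.30%.
22.12 − 31.30 = -9.18 pp.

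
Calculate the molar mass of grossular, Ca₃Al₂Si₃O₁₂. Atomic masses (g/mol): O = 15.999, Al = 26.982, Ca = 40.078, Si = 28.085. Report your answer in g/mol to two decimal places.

450.44 g/mol

M = 3(40.078) + 2(26.982) + 3(28.085) + 12(15.999)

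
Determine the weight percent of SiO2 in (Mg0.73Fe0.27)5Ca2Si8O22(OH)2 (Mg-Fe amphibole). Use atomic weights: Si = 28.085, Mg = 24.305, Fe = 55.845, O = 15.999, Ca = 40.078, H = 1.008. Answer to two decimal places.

56.22 wt%

Molar mass of (Mg0.73Fe0.27)5Ca2Si8O22(OH)2 = 3.65·24.305 + 1.35·55.845 + 2·40.078 + 8·28.085 + 24·15.999 + 2·1.008 = 854.932 g/mol.
Each formula unit contains 8 Si, equivalent to 8/1 = 8.0000 mol SiO2.
M(SiO2) = 1×28.085 + 2×15.999 = 60.083 g/mol.
Mass of SiO2 per formula unit = 8.0000 × 60.083 = 480.664 g.
SiO2 wt% = 480.664 / 854.932 × 100 = 56.22%.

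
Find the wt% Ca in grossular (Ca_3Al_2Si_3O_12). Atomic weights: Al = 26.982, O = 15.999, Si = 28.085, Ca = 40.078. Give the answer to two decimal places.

26.69 wt%

M(Ca_3Al_2Si_3O_12) = 450.441 g/mol.
Ca contributes 3 × 40.078 = 120.234 g per mole.
120.234/450.441 = 0.2669 → 26.69%.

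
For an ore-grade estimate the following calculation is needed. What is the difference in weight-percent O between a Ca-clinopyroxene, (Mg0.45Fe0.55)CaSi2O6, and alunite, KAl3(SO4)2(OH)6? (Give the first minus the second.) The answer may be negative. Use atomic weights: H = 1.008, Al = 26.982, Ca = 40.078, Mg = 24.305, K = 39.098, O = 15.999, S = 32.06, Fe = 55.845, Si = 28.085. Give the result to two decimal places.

First mineral: 95.994 g O in 233.894 g formula = 41.04 wt% O.
Second mineral: 223.986 g O in 414.198 g formula = 54.08 wt% O.
41.04% − 54.08% gives a difference of -13.04 percentage points.

-13.04 percentage points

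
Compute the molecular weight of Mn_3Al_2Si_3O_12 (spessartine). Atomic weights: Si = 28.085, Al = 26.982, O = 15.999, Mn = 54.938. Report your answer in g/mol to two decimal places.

495.02 g/mol

M = 3*54.938 + 2*26.982 + 3*28.085 + 12*15.999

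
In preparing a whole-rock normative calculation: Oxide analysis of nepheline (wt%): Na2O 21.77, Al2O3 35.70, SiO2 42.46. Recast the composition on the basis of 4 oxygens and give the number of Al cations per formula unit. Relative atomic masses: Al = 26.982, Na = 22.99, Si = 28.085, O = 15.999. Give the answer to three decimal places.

Na2O (M=61.979): mol = 0.35125; Na = 0.70250, O = 0.35125.
Al2O3 (M=101.961): mol = 0.35013; Al = 0.70026, O = 1.05039.
SiO2 (M=60.083): mol = 0.70669; Si = 0.70669, O = 1.41338.
ΣO = 2.81502; factor = 4/ΣO = 1.42095.
Al apfu = 0.70026 × 1.42095 = 0.995.

0.995 Al apfu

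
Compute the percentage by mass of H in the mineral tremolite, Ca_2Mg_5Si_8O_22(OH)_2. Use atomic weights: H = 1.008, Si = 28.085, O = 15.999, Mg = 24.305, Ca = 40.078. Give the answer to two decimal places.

Molar mass of Ca_2Mg_5Si_8O_22(OH)_2: 2×40.078 + 5×24.305 + 8×28.085 + 24×15.999 + 2×1.008 = 812.353 g/mol.
Mass of H per formula unit: 2 × 1.008 = 2.016 g.
Weight fraction H = 2.016 / 812.353 = 0.0025.

0.25 wt%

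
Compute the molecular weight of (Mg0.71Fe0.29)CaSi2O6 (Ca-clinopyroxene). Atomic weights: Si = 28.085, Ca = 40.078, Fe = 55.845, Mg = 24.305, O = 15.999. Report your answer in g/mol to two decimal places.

225.69 g/mol

M = 0.71×24.305 + 0.29×55.845 + 1×40.078 + 2×28.085 + 6×15.999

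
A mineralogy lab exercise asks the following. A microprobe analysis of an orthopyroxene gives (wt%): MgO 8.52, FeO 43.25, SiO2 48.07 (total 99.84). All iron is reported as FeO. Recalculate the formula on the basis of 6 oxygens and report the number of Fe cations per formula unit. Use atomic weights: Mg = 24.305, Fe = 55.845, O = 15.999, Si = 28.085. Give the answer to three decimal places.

8.52 wt% MgO ÷ 40.304 g/mol = 0.21139 mol, giving 0.21139 Mg and 0.21139 O.
43.25 wt% FeO ÷ 71.844 g/mol = 0.60200 mol, giving 0.60200 Fe and 0.60200 O.
48.07 wt% SiO2 ÷ 60.083 g/mol = 0.80006 mol, giving 0.80006 Si and 1.60012 O.
Oxygen sums to 2.41351; scaling by 6/2.41351 = 2.48601 puts the formula on 6 O.
Fe: 0.60200 × 2.48601 = 1.497 atoms per formula unit.

1.497 Fe apfu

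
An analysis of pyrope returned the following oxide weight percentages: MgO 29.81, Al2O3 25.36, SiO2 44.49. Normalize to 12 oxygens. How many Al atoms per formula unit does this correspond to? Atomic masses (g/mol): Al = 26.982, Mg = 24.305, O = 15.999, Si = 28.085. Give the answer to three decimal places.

MgO: 29.81/40.304 = 0.73963 mol → 0.73963 mol Mg, 0.73963 mol O.
Al2O3: 25.36/101.961 = 0.24872 mol → 0.49744 mol Al, 0.74616 mol O.
SiO2: 44.49/60.083 = 0.74048 mol → 0.74048 mol Si, 1.48096 mol O.
Total oxygen = 2.96675 mol. Normalization factor = 12/2.96675 = 4.04483.
Al per 12 O = 0.49744 × 4.04483 = 2.012.

2.012 Al apfu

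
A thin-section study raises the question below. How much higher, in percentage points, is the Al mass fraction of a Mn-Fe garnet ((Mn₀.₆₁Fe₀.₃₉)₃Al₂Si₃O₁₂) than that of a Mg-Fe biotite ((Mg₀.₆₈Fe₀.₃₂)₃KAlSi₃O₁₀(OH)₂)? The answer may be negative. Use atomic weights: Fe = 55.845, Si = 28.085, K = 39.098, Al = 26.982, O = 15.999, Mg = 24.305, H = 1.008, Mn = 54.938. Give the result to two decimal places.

First mineral: 53.964 g Al in 496.082 g formula = 10.88 wt% Al.
Second mineral: 26.982 g Al in 447.532 g formula = 6.03 wt% Al.
10.88% − 6.03% gives a difference of 4.85 percentage points.

4.85 percentage points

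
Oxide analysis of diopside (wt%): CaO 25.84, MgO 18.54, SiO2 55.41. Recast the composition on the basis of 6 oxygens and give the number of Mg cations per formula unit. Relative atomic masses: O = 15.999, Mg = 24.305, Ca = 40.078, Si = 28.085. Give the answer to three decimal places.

CaO: 25.84/56.077 = 0.46079 mol → 0.46079 mol Ca, 0.46079 mol O.
MgO: 18.54/40.304 = 0.46000 mol → 0.46000 mol Mg, 0.46000 mol O.
SiO2: 55.41/60.083 = 0.92222 mol → 0.92222 mol Si, 1.84444 mol O.
Total oxygen = 2.76523 mol. Normalization factor = 6/2.76523 = 2.16980.
Mg per 6 O = 0.46000 × 2.16980 = 0.998.

0.998 Mg apfu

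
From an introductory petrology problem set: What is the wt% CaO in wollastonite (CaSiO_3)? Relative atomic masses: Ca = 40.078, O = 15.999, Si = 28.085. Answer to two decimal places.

48.28 wt%

Molar mass of CaSiO_3 = 1·40.078 + 1·28.085 + 3·15.999 = 116.160 g/mol.
Each formula unit contains 1 Ca, equivalent to 1/1 = 1.0000 mol CaO.
M(CaO) = 1×40.078 + 1×15.999 = 56.077 g/mol.
Mass of CaO per formula unit = 1.0000 × 56.077 = 56.077 g.
CaO wt% = 56.077 / 116.160 × 100 = 48.28%.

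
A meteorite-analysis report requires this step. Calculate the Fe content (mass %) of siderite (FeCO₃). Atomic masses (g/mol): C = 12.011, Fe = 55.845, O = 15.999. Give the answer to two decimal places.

48.20 mass %

M(FeCO₃) = 115.853 g/mol.
Fe contributes 1 × 55.845 = 55.845 g per mole.
55.845/115.853 = 0.4820 → 48.20%.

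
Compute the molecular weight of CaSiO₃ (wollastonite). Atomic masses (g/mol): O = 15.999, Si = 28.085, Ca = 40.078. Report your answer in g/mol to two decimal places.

M = 1·40.078 + 1·28.085 + 3·15.999

116.16 g/mol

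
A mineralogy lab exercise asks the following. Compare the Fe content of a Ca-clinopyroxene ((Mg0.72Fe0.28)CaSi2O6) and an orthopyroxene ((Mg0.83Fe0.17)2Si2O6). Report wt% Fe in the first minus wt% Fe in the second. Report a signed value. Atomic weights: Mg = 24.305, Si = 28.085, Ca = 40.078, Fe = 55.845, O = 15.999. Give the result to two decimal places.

-2.04 percentage points

M((Mg0.72Fe0.28)CaSi2O6) = 225.378 g/mol, so wt% Fe = 15.637/225.378 × 100 = 6.94%.
M((Mg0.83Fe0.17)2Si2O6) = 211.498 g/mol, so wt% Fe = 18.987/211.498 × 100 = 8.98%.
6.94 − 8.98 = -2.04 pp.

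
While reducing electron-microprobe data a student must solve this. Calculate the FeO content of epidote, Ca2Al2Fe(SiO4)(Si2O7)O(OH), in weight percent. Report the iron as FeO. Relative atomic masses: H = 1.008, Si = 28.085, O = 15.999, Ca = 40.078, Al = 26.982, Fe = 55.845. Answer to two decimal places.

M(Ca2Al2Fe(SiO4)(Si2O7)O(OH)) = 483.215 g/mol; M(FeO) = 71.844 g/mol.
Moles FeO per formula unit = 1 Fe ÷ 1 = 1.0000.
FeO fraction = (1.0000 × 71.844) / 483.215 = 71.844/483.215 = 0.1487.

14.87 wt%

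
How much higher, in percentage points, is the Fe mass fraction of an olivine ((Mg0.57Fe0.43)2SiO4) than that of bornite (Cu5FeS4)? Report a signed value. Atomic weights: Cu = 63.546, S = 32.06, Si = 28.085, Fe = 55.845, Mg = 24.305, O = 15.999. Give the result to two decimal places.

Fe in (Mg0.57Fe0.43)2SiO4: molar mass 167.815 g/mol; 0.86×55.845 = 48.027 g → 28.62 wt%.
Fe in Cu5FeS4: molar mass 501.815 g/mol; 1×55.845 = 55.845 g → 11.13 wt%.
Difference = 28.62 − 11.13 = 17.49 percentage points.

17.49 percentage points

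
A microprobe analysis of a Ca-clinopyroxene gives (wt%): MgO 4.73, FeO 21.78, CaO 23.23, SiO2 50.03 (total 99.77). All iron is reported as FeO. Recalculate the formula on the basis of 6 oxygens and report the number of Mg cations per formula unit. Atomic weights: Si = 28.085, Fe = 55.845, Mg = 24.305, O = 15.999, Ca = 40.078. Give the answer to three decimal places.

MgO (M=40.304): mol = 0.11736; Mg = 0.11736, O = 0.11736.
FeO (M=71.844): mol = 0.30316; Fe = 0.30316, O = 0.30316.
CaO (M=56.077): mol = 0.41425; Ca = 0.41425, O = 0.41425.
SiO2 (M=60.083): mol = 0.83268; Si = 0.83268, O = 1.66536.
ΣO = 2.50013; factor = 6/ΣO = 2.39988.
Mg apfu = 0.11736 × 2.39988 = 0.282.

0.282 Mg apfu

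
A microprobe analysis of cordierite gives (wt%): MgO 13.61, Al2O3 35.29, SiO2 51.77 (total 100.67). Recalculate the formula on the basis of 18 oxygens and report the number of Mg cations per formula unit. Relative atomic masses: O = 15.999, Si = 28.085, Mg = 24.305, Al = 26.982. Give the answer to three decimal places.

MgO (M=40.304): mol = 0.33768; Mg = 0.33768, O = 0.33768.
Al2O3 (M=101.961): mol = 0.34611; Al = 0.69222, O = 1.03833.
SiO2 (M=60.083): mol = 0.86164; Si = 0.86164, O = 1.72328.
ΣO = 3.09929; factor = 18/ΣO = 5.80778.
Mg apfu = 0.33768 × 5.80778 = 1.961.

1.961 Mg apfu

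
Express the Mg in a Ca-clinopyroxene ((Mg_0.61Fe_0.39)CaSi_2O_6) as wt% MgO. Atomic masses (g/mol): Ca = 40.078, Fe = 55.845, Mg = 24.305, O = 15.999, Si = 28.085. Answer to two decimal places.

Molar mass of (Mg_0.61Fe_0.39)CaSi_2O_6 = 0.61*24.305 + 0.39*55.845 + 1*40.078 + 2*28.085 + 6*15.999 = 228.848 g/mol.
Each formula unit contains 0.61 Mg, equivalent to 0.61/1 = 0.6100 mol MgO.
M(MgO) = 1×24.305 + 1×15.999 = 40.304 g/mol.
Mass of MgO per formula unit = 0.6100 × 40.304 = 24.585 g.
MgO wt% = 24.585 / 228.848 × 100 = 10.74%.

10.74 wt%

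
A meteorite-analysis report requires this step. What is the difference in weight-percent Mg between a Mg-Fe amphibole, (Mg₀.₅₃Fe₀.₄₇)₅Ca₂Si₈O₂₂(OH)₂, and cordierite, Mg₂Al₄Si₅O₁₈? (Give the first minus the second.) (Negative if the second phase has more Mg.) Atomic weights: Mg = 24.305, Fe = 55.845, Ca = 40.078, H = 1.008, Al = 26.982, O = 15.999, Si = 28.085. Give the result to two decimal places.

Mg in (Mg₀.₅₃Fe₀.₄₇)₅Ca₂Si₈O₂₂(OH)₂: molar mass 886.472 g/mol; 2.65×24.305 = 64.408 g → 7.27 wt%.
Mg in Mg₂Al₄Si₅O₁₈: molar mass 584.945 g/mol; 2×24.305 = 48.610 g → 8.31 wt%.
Difference = 7.27 − 8.31 = -1.04 percentage points.

-1.04 percentage points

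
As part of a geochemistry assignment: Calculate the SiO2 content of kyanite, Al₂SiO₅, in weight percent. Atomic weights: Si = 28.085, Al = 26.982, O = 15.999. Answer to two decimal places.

Molar mass of Al₂SiO₅ = 2*26.982 + 1*28.085 + 5*15.999 = 162.044 g/mol.
Each formula unit contains 1 Si, equivalent to 1/1 = 1.0000 mol SiO2.
M(SiO2) = 1×28.085 + 2×15.999 = 60.083 g/mol.
Mass of SiO2 per formula unit = 1.0000 × 60.083 = 60.083 g.
SiO2 wt% = 60.083 / 162.044 × 100 = 37.08%.

37.08 wt%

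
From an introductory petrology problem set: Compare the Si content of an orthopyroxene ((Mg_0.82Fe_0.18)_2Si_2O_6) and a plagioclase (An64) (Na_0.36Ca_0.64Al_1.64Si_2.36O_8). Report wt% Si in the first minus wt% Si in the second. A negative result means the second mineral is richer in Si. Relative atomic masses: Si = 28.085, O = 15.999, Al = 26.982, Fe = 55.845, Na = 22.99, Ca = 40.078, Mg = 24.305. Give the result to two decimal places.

Si in (Mg_0.82Fe_0.18)_2Si_2O_6: molar mass 212.128 g/mol; 2×28.085 = 56.170 g → 26.48 wt%.
Si in Na_0.36Ca_0.64Al_1.64Si_2.36O_8: molar mass 272.449 g/mol; 2.36×28.085 = 66.281 g → 24.33 wt%.
Difference = 26.48 − 24.33 = 2.15 percentage points.

2.15 percentage points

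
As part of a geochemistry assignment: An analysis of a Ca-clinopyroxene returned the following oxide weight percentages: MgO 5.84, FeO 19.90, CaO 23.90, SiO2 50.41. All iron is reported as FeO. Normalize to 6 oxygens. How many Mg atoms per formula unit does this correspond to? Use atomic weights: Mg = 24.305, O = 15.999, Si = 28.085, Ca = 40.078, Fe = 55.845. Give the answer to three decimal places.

0.344 Mg apfu

MgO (M=40.304): mol = 0.14490; Mg = 0.14490, O = 0.14490.
FeO (M=71.844): mol = 0.27699; Fe = 0.27699, O = 0.27699.
CaO (M=56.077): mol = 0.42620; Ca = 0.42620, O = 0.42620.
SiO2 (M=60.083): mol = 0.83901; Si = 0.83901, O = 1.67802.
ΣO = 2.52611; factor = 6/ΣO = 2.37519.
Mg apfu = 0.14490 × 2.37519 = 0.344.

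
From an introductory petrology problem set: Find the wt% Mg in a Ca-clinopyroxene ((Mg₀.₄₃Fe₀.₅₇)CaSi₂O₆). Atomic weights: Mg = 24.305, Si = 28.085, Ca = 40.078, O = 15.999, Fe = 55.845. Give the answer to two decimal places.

Formula mass = 0.43·24.305 + 0.57·55.845 + 1·40.078 + 2·28.085 + 6·15.999 = 234.525 g/mol, of which 10.451 g is Mg.
So Mg makes up 10.451/234.525 = 0.0446 of the mass, i.e. 4.46%.

4.46 wt%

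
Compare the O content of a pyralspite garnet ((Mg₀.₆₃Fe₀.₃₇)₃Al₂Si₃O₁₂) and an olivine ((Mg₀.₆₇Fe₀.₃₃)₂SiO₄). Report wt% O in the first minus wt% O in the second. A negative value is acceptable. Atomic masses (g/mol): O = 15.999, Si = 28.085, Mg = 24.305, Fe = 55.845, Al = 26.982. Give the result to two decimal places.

O in (Mg₀.₆₃Fe₀.₃₇)₃Al₂Si₃O₁₂: molar mass 438.131 g/mol; 12×15.999 = 191.988 g → 43.82 wt%.
O in (Mg₀.₆₇Fe₀.₃₃)₂SiO₄: molar mass 161.507 g/mol; 4×15.999 = 63.996 g → 39.62 wt%.
Difference = 43.82 − 39.62 = 4.20 percentage points.

4.20 percentage points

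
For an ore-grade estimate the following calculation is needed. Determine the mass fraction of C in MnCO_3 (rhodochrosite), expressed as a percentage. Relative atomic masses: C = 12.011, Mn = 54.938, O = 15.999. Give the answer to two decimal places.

M(MnCO_3) = 114.946 g/mol.
C contributes 1 × 12.011 = 12.011 g per mole.
12.011/114.946 = 0.1045 → 10.45%.

10.45 weight percent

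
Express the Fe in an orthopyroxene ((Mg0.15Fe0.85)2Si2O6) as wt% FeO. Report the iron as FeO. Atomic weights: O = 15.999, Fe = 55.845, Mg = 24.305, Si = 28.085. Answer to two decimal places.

M((Mg0.15Fe0.85)2Si2O6) = 254.392 g/mol; M(FeO) = 71.844 g/mol.
Moles FeO per formula unit = 1.70 Fe ÷ 1 = 1.7000.
FeO fraction = (1.7000 × 71.844) / 254.392 = 122.135/254.392 = 0.4801.

48.01 wt%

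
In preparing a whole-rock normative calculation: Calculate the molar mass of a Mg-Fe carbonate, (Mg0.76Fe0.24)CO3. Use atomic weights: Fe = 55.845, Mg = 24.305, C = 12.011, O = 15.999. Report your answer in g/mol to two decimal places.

Mg: 0.76 × 24.305 = 18.4718
Fe: 0.24 × 55.845 = 13.4028
C: 1 × 12.011 = 12.0110
O: 3 × 15.999 = 47.9970
Summing the contributions gives the formula mass.

91.88 g/mol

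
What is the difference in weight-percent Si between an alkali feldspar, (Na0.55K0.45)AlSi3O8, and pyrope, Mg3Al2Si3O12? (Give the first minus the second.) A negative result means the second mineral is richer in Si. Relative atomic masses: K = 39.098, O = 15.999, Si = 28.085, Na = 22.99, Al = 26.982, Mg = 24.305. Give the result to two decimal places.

Si in (Na0.55K0.45)AlSi3O8: molar mass 269.468 g/mol; 3×28.085 = 84.255 g → 31.27 wt%.
Si in Mg3Al2Si3O12: molar mass 403.122 g/mol; 3×28.085 = 84.255 g → 20.90 wt%.
Difference = 31.27 − 20.90 = 10.37 percentage points.

10.37 percentage points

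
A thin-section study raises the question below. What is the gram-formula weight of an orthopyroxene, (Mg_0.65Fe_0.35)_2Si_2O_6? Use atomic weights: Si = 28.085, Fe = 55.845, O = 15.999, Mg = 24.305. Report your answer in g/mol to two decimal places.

M = 1.30*24.305 + 0.70*55.845 + 2*28.085 + 6*15.999

222.85 g/mol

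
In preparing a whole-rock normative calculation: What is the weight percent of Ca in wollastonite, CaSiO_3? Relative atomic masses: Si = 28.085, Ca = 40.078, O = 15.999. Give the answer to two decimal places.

34.50 mass %

M(CaSiO_3) = 116.160 g/mol.
Ca contributes 1 × 40.078 = 40.078 g per mole.
40.078/116.160 = 0.3450 → 34.50%.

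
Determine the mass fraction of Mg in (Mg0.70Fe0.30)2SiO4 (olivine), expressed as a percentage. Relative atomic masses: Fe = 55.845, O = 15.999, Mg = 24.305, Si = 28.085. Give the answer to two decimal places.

Molar mass of (Mg0.70Fe0.30)2SiO4: 1.40×24.305 + 0.60×55.845 + 1×28.085 + 4×15.999 = 159.615 g/mol.
Mass of Mg per formula unit: 1.40 × 24.305 = 34.027 g.
Weight fraction Mg = 34.027 / 159.615 = 0.2132.

21.32 weight percent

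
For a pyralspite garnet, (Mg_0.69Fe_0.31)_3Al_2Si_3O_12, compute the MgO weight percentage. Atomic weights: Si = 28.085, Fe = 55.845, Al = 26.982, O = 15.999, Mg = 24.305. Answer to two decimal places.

M((Mg_0.69Fe_0.31)_3Al_2Si_3O_12) = 432.454 g/mol; M(MgO) = 40.304 g/mol.
Moles MgO per formula unit = 2.07 Mg ÷ 1 = 2.0700.
MgO fraction = (2.0700 × 40.304) / 432.454 = 83.429/432.454 = 0.1929.

19.29 wt%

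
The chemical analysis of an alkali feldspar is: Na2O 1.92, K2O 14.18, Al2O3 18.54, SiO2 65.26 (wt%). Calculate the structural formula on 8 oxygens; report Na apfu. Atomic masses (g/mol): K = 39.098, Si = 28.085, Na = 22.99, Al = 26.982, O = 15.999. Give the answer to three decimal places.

Na2O (M=61.979): mol = 0.03098; Na = 0.06196, O = 0.03098.
K2O (M=94.195): mol = 0.15054; K = 0.30108, O = 0.15054.
Al2O3 (M=101.961): mol = 0.18183; Al = 0.36366, O = 0.54549.
SiO2 (M=60.083): mol = 1.08616; Si = 1.08616, O = 2.17232.
ΣO = 2.89933; factor = 8/ΣO = 2.75926.
Na apfu = 0.06196 × 2.75926 = 0.171.

0.171 Na apfu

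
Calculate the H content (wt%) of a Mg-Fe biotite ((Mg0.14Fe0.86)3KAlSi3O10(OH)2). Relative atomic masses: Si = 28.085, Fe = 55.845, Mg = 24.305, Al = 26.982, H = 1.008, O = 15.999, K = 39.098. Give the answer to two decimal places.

Formula mass = 0.42×24.305 + 2.58×55.845 + 1×39.098 + 1×26.982 + 3×28.085 + 12×15.999 + 2×1.008 = 498.627 g/mol, of which 2.016 g is H.
So H makes up 2.016/498.627 = 0.0040 of the mass, i.e. 0.40%.

0.40 wt%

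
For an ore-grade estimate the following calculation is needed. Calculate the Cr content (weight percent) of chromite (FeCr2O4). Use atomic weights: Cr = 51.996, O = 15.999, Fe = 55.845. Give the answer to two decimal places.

M(FeCr2O4) = 223.833 g/mol.
Cr contributes 2 × 51.996 = 103.992 g per mole.
103.992/223.833 = 0.4646 → 46.46%.

46.46 weight percent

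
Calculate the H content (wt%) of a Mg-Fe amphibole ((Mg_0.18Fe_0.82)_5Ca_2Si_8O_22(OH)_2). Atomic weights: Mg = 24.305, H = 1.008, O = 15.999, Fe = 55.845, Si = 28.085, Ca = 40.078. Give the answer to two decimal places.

0.21 wt%

Formula mass = 0.90·24.305 + 4.10·55.845 + 2·40.078 + 8·28.085 + 24·15.999 + 2·1.008 = 941.667 g/mol, of which 2.016 g is H.
So H makes up 2.016/941.667 = 0.0021 of the mass, i.e. 0.21%.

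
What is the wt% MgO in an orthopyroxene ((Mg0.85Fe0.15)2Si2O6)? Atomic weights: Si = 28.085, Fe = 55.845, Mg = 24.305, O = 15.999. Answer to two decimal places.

32.59 wt%

M((Mg0.85Fe0.15)2Si2O6) = 210.236 g/mol; M(MgO) = 40.304 g/mol.
Moles MgO per formula unit = 1.70 Mg ÷ 1 = 1.7000.
MgO fraction = (1.7000 × 40.304) / 210.236 = 68.517/210.236 = 0.3259.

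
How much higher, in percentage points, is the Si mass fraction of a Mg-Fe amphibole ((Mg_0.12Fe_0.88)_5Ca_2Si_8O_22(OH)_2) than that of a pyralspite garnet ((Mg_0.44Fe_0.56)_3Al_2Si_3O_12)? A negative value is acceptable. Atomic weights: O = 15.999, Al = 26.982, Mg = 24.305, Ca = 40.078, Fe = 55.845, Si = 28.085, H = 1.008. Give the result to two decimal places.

5.15 percentage points

Si in (Mg_0.12Fe_0.88)_5Ca_2Si_8O_22(OH)_2: molar mass 951.129 g/mol; 8×28.085 = 224.680 g → 23.62 wt%.
Si in (Mg_0.44Fe_0.56)_3Al_2Si_3O_12: molar mass 456.109 g/mol; 3×28.085 = 84.255 g → 18.47 wt%.
Difference = 23.62 − 18.47 = 5.15 percentage points.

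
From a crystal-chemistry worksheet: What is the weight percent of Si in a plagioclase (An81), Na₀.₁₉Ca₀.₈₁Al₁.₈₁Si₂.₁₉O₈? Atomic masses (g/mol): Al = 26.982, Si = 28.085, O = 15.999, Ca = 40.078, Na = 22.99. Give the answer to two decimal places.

M(Na₀.₁₉Ca₀.₈₁Al₁.₈₁Si₂.₁₉O₈) = 275.167 g/mol.
Si contributes 2.19 × 28.085 = 61.506 g per mole.
61.506/275.167 = 0.2235 → 22.35%.

22.35 mass %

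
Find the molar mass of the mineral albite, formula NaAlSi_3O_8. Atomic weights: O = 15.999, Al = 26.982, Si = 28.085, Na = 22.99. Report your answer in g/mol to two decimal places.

262.22 g/mol

The formula mass is the sum 1*22.99 + 1*26.982 + 3*28.085 + 8*15.999.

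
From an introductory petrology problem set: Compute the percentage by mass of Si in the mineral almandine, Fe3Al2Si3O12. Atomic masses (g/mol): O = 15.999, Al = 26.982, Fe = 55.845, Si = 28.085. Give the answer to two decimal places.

M(Fe3Al2Si3O12) = 497.742 g/mol.
Si contributes 3 × 28.085 = 84.255 g per mole.
84.255/497.742 = 0.1693 → 16.93%.

16.93 weight percent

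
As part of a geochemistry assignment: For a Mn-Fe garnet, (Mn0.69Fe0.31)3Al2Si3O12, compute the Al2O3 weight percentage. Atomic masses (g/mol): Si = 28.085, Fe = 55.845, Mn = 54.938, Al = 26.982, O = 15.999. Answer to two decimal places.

20.56 wt%

Molar mass of (Mn0.69Fe0.31)3Al2Si3O12 = 2.07×54.938 + 0.93×55.845 + 2×26.982 + 3×28.085 + 12×15.999 = 495.865 g/mol.
Each formula unit contains 2 Al, equivalent to 2/2 = 1.0000 mol Al2O3.
M(Al2O3) = 2×26.982 + 3×15.999 = 101.961 g/mol.
Mass of Al2O3 per formula unit = 1.0000 × 101.961 = 101.961 g.
Al2O3 wt% = 101.961 / 495.865 × 100 = 20.56%.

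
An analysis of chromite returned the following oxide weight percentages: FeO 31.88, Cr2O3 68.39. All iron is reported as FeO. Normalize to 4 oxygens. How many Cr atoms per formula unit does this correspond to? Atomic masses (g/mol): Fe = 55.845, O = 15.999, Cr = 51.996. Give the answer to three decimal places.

FeO: 31.88/71.844 = 0.44374 mol → 0.44374 mol Fe, 0.44374 mol O.
Cr2O3: 68.39/151.989 = 0.44997 mol → 0.89994 mol Cr, 1.34991 mol O.
Total oxygen = 1.79365 mol. Normalization factor = 4/1.79365 = 2.23009.
Cr per 4 O = 0.89994 × 2.23009 = 2.007.

2.007 Cr apfu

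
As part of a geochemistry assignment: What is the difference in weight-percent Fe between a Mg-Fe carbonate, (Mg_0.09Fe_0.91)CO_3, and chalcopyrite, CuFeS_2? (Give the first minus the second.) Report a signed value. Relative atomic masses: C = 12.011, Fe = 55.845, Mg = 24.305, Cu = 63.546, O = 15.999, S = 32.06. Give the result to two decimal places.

14.54 percentage points

M((Mg_0.09Fe_0.91)CO_3) = 113.014 g/mol, so wt% Fe = 50.819/113.014 × 100 = 44.97%.
M(CuFeS_2) = 183.511 g/mol, so wt% Fe = 55.845/183.511 × 100 = 30.43%.
44.97 − 30.43 = 14.54 pp.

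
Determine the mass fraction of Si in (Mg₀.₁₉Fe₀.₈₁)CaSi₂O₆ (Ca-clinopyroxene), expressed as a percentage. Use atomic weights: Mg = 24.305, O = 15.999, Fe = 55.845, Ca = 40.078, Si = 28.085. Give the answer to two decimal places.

23.20 weight percent

M((Mg₀.₁₉Fe₀.₈₁)CaSi₂O₆) = 242.094 g/mol.
Si contributes 2 × 28.085 = 56.170 g per mole.
56.170/242.094 = 0.2320 → 23.20%.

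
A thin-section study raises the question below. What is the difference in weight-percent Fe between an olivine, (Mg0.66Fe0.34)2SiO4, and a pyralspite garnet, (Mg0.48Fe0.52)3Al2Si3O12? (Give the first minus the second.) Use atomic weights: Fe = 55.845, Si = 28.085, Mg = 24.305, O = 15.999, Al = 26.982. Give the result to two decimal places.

Fe in (Mg0.66Fe0.34)2SiO4: molar mass 162.138 g/mol; 0.68×55.845 = 37.975 g → 23.42 wt%.
Fe in (Mg0.48Fe0.52)3Al2Si3O12: molar mass 452.324 g/mol; 1.56×55.845 = 87.118 g → 19.26 wt%.
Difference = 23.42 − 19.26 = 4.16 percentage points.

4.16 percentage points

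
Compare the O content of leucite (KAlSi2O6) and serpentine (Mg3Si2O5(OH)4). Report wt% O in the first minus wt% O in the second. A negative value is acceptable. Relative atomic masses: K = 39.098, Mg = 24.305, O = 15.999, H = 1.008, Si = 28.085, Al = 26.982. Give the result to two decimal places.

-7.98 percentage points

O in KAlSi2O6: molar mass 218.244 g/mol; 6×15.999 = 95.994 g → 43.98 wt%.
O in Mg3Si2O5(OH)4: molar mass 277.108 g/mol; 9×15.999 = 143.991 g → 51.96 wt%.
Difference = 43.98 − 51.96 = -7.98 percentage points.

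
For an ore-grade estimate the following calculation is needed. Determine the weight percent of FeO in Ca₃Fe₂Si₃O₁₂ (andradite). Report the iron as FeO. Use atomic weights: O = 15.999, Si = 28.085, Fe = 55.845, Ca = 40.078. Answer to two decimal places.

28.28 wt%

Molar mass of Ca₃Fe₂Si₃O₁₂ = 3·40.078 + 2·55.845 + 3·28.085 + 12·15.999 = 508.167 g/mol.
Each formula unit contains 2 Fe, equivalent to 2/1 = 2.0000 mol FeO.
M(FeO) = 1×55.845 + 1×15.999 = 71.844 g/mol.
Mass of FeO per formula unit = 2.0000 × 71.844 = 143.688 g.
FeO wt% = 143.688 / 508.167 × 100 = 28.28%.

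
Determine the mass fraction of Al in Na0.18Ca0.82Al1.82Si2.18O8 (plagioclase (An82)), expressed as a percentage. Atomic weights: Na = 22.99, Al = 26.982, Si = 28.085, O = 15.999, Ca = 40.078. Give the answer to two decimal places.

Formula mass = 0.18*22.99 + 0.82*40.078 + 1.82*26.982 + 2.18*28.085 + 8*15.999 = 275.327 g/mol, of which 49.107 g is Al.
So Al makes up 49.107/275.327 = 0.1784 of the mass, i.e. 17.84%.

17.84 wt%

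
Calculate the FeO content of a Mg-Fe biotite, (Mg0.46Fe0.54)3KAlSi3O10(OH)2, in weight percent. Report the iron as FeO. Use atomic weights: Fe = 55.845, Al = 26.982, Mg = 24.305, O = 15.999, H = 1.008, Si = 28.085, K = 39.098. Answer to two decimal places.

24.85 wt%

Molar mass of (Mg0.46Fe0.54)3KAlSi3O10(OH)2 = 1.38·24.305 + 1.62·55.845 + 1·39.098 + 1·26.982 + 3·28.085 + 12·15.999 + 2·1.008 = 468.349 g/mol.
Each formula unit contains 1.62 Fe, equivalent to 1.62/1 = 1.6200 mol FeO.
M(FeO) = 1×55.845 + 1×15.999 = 71.844 g/mol.
Mass of FeO per formula unit = 1.6200 × 71.844 = 116.387 g.
FeO wt% = 116.387 / 468.349 × 100 = 24.85%.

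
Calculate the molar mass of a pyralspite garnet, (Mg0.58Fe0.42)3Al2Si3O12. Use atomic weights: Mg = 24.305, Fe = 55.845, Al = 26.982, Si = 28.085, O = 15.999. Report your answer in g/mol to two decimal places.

442.86 g/mol

The formula mass is the sum 1.74·24.305 + 1.26·55.845 + 2·26.982 + 3·28.085 + 12·15.999.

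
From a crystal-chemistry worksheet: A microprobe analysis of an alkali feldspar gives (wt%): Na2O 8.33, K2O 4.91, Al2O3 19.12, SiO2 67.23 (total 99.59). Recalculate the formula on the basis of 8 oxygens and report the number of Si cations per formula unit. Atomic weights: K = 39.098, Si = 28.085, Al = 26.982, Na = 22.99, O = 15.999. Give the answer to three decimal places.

2.997 Si apfu

Na2O: 8.33/61.979 = 0.13440 mol → 0.26880 mol Na, 0.13440 mol O.
K2O: 4.91/94.195 = 0.05213 mol → 0.10426 mol K, 0.05213 mol O.
Al2O3: 19.12/101.961 = 0.18752 mol → 0.37504 mol Al, 0.56256 mol O.
SiO2: 67.23/60.083 = 1.11895 mol → 1.11895 mol Si, 2.23790 mol O.
Total oxygen = 2.98699 mol. Normalization factor = 8/2.98699 = 2.67828.
Si per 8 O = 1.11895 × 2.67828 = 2.997.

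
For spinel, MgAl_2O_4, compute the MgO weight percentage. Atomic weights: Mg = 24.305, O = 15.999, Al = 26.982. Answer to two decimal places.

Formula mass = 142.265 g/mol.
1 Mg → 1.0000 mol MgO per formula unit; M(MgO) = 40.304, so MgO mass = 40.304 g.
40.304/142.265 × 100 = 28.33 wt%.

28.33 wt%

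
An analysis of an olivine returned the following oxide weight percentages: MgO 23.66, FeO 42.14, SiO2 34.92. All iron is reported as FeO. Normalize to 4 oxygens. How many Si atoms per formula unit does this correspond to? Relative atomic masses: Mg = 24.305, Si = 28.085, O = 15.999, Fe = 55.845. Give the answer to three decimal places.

23.66 wt% MgO ÷ 40.304 g/mol = 0.58704 mol, giving 0.58704 Mg and 0.58704 O.
42.14 wt% FeO ÷ 71.844 g/mol = 0.58655 mol, giving 0.58655 Fe and 0.58655 O.
34.92 wt% SiO2 ÷ 60.083 g/mol = 0.58120 mol, giving 0.58120 Si and 1.16240 O.
Oxygen sums to 2.33599; scaling by 4/2.33599 = 1.71234 puts the formula on 4 O.
Si: 0.58120 × 1.71234 = 0.995 atoms per formula unit.

0.995 Si apfu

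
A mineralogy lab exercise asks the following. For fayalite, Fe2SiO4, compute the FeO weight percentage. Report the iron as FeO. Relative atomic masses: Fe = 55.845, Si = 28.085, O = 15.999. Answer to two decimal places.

Formula mass = 203.771 g/mol.
2 Fe → 2.0000 mol FeO per formula unit; M(FeO) = 71.844, so FeO mass = 143.688 g.
143.688/203.771 × 100 = 70.51 wt%.

70.51 wt%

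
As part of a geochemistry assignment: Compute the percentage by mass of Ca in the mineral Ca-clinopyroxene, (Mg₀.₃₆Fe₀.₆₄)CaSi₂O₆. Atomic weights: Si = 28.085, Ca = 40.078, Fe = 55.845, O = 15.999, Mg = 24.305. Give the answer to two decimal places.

16.93 weight percent

Formula mass = 0.36*24.305 + 0.64*55.845 + 1*40.078 + 2*28.085 + 6*15.999 = 236.733 g/mol, of which 40.078 g is Ca.
So Ca makes up 40.078/236.733 = 0.1693 of the mass, i.e. 16.93%.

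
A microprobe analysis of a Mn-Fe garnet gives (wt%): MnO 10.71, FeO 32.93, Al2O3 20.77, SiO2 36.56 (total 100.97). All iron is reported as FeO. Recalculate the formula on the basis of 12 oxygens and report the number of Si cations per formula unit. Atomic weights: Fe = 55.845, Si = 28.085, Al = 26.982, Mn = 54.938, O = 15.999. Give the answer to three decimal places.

MnO: 10.71/70.937 = 0.15098 mol → 0.15098 mol Mn, 0.15098 mol O.
FeO: 32.93/71.844 = 0.45835 mol → 0.45835 mol Fe, 0.45835 mol O.
Al2O3: 20.77/101.961 = 0.20371 mol → 0.40742 mol Al, 0.61113 mol O.
SiO2: 36.56/60.083 = 0.60849 mol → 0.60849 mol Si, 1.21698 mol O.
Total oxygen = 2.43744 mol. Normalization factor = 12/2.43744 = 4.92320.
Si per 12 O = 0.60849 × 4.92320 = 2.996.

2.996 Si apfu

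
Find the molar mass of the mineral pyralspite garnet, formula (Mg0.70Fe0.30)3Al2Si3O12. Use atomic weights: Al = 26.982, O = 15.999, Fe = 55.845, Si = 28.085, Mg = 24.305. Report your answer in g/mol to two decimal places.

431.51 g/mol

The formula mass is the sum 2.10×24.305 + 0.90×55.845 + 2×26.982 + 3×28.085 + 12×15.999.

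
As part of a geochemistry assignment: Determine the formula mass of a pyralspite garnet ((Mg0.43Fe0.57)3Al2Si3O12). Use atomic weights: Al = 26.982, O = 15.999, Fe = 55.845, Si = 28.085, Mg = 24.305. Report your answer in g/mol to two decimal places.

457.06 g/mol

M = 1.29×24.305 + 1.71×55.845 + 2×26.982 + 3×28.085 + 12×15.999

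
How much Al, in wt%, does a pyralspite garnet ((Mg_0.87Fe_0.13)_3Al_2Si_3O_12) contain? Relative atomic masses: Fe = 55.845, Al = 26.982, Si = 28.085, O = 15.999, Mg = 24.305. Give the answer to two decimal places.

12.99 wt%

Molar mass of (Mg_0.87Fe_0.13)_3Al_2Si_3O_12: 2.61×24.305 + 0.39×55.845 + 2×26.982 + 3×28.085 + 12×15.999 = 415.423 g/mol.
Mass of Al per formula unit: 2 × 26.982 = 53.964 g.
Weight fraction Al = 53.964 / 415.423 = 0.1299.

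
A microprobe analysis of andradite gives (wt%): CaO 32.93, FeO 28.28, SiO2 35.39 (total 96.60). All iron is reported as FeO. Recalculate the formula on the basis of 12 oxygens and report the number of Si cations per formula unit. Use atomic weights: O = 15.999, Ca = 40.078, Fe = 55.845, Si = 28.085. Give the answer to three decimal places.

3.274 Si apfu

CaO (M=56.077): mol = 0.58723; Ca = 0.58723, O = 0.58723.
FeO (M=71.844): mol = 0.39363; Fe = 0.39363, O = 0.39363.
SiO2 (M=60.083): mol = 0.58902; Si = 0.58902, O = 1.17804.
ΣO = 2.15890; factor = 12/ΣO = 5.55839.
Si apfu = 0.58902 × 5.55839 = 3.274.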